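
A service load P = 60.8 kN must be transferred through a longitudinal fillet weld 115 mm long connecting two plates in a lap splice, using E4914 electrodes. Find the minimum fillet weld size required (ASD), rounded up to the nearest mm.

w = 6 mm

E49XX → F_EXX = 490 MPa.
Total weld length L = 115 mm.
Required throat t_e = P × Ω / (0.6 F_EXX × L) = 60.8 × 2.0 / (0.6 × 490 × 115 × 10⁻³) = 3.597 mm.
Required leg w = t_e / 0.707 = 5.087 mm → use 6 mm.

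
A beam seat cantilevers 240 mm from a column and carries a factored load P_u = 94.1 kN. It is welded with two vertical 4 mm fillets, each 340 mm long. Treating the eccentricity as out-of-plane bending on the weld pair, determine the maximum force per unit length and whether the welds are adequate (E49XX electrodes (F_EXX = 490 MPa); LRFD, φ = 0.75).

f_max ≈ 602 N/mm; adequate

L_w = 2 × 340 = 680 mm; section modulus (unit throat) S = 2 × L²/6 = 38530 mm².
Direct shear f_v = P/L_w = 94.1×10³/680 = 138.4 N/mm.
Moment M = P × e = 94.1×10³ × 240 = 22584000 N·mm; bending f_b = M/S = 586.1 N/mm.
f_max = √(f_v² + f_b²) = √(138.4² + 586.1²) = 602.2 N/mm.
φr_n = 0.75 × 0.6 × 490 × (0.707 × 4) = 623.6 N/mm → adequate.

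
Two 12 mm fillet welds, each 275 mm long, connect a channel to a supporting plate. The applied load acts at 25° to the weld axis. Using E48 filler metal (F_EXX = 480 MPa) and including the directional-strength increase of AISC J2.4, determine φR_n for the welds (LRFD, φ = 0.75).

t_e = 0.707 × 12 = 8.484 mm; A_we = 8.484 × 550 = 4666 mm².
Directional factor: 1.0 + 0.5 sin^1.5(25°) = 1.137.
F_nw = 0.6 × 480 × 1.137 = 327.6 MPa.
φR_n = 0.75 × 327.6 × 4666 × 10⁻³ = 1146 kN.

φR_n ≈ 1150 kN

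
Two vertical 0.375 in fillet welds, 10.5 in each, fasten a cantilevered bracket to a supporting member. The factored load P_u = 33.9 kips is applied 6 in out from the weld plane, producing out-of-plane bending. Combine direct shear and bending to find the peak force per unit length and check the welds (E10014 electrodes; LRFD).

E100XX → F_EXX = 100 ksi.
L_w = 2 × 10.5 = 21 in; section modulus (unit throat) S = 2 × L²/6 = 36.75 in².
Direct shear f_v = P/L_w = 33.9/21 = 1.614 kip/in.
Moment M = P × e = 33.9 × 6 = 203.4 kip·in; bending f_b = M/S = 5.535 kip/in.
f_max = √(f_v² + f_b²) = √(1.614² + 5.535²) = 5.765 kip/in.
φr_n = 0.75 × 0.6 × 100 × (0.707 × 0.375) = 11.93 kip/in → adequate.

f_max ≈ 5.77 kip/in; adequate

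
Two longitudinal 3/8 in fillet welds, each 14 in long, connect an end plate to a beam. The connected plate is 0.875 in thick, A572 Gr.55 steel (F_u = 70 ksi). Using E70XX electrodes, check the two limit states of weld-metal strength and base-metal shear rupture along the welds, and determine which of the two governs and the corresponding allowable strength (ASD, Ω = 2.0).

E70XX → F_EXX = 70 ksi.
t_e = 0.707 × 0.375 = 0.2651 in; L = 28 in.
Weld metal: R_n/Ω = (1/2.0) × 0.6 × 70 × 0.2651 × 28 = 155.9 kip.
Base metal (shear rupture): R_n/Ω = (1/2.0) × 0.6 × 70 × 0.875 × 28 = 514.5 kip.
Governing: weld metal.

R_n/Ω ≈ 156 kip (weld metal governs)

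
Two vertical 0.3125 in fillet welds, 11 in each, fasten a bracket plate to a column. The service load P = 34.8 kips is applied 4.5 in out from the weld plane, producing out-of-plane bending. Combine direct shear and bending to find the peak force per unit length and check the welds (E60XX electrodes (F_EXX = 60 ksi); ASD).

f_max ≈ 4.19 kip/in; NOT adequate

L_w = 2 × 11 = 22 in; section modulus (unit throat) S = 2 × L²/6 = 40.33 in².
Direct shear f_v = P/L_w = 34.8/22 = 1.582 kip/in.
Moment M = P × e = 34.8 × 4.5 = 156.6 kip·in; bending f_b = M/S = 3.883 kip/in.
f_max = √(f_v² + f_b²) = √(1.582² + 3.883²) = 4.193 kip/in.
r_n/Ω = (1/2.0) × 0.6 × 60 × (0.707 × 0.3125) = 3.977 kip/in → NOT adequate.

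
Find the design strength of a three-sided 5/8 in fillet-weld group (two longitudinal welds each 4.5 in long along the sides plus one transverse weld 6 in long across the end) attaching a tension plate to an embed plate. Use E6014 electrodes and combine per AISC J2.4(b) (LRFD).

φR_n ≈ 199 kip

E60XX → F_EXX = 60 ksi.
t_e = 0.707 × 0.625 = 0.4419 in.
R_nwl = 0.6 × 60 × 0.4419 × 9 = 143.2 kip (longitudinal, 2 welds).
R_nwt = 0.6 × 60 × 0.4419 × 6 = 95.44 kip (transverse, base value).
(i) R_nwl + R_nwt = 238.6 kip; (ii) 0.85 R_nwl + 1.5 R_nwt = 264.9 kip.
R_n = max = 264.9 kip [governs: (ii)]; φR_n = 198.6 kip.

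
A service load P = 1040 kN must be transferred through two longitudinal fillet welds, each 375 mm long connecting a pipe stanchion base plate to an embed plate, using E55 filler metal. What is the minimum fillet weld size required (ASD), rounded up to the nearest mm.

E55XX → F_EXX = 550 MPa.
Total weld length L = 750 mm.
Required throat t_e = P × Ω / (0.6 F_EXX × L) = 1040 × 2.0 / (0.6 × 550 × 750 × 10⁻³) = 8.404 mm.
Required leg w = t_e / 0.707 = 11.89 mm → use 12 mm.

w = 12 mm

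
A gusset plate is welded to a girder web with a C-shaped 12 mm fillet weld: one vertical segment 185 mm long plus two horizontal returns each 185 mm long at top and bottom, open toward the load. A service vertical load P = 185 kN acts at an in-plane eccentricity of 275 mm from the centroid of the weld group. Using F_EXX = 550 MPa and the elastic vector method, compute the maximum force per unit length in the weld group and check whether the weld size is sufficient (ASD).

f_max ≈ 1630 N/mm; NOT adequate

Total weld length L_w = 555 mm. Treat welds as unit-width lines.
Centroid: x̄ = 2×185×92.5 / 555 = 61.67 mm from the vertical weld.
Polar moment about centroid: J = I_x + I_y = [185³/12 + 2×185×92.5²] + [185×61.67² + 2(185³/12 + 185×30.83²)] = 5804000 mm³.
Direct shear f_v = P/L_w = 185×10³ / 555 = 333.3 N/mm (vertical).
Torsion M = P·e = 185×10³ × 275 = 50875000 N·mm.
Critical point at (x, y) = (123.3, 92.5) from centroid. f_tx = M·y/J = 810.8 N/mm; f_ty = M·x/J = 1081 N/mm.
Resultant f_max = √[f_tx² + (f_v + f_ty)²] = √[810.8² + (333.3 + 1081)²] = 1630 N/mm.
Capacity per unit length: r_n/Ω = (1/2.0) × 0.6 × 550 × (0.707 × 12) = 1400 N/mm.
1630 > 1400 → NOT adequate.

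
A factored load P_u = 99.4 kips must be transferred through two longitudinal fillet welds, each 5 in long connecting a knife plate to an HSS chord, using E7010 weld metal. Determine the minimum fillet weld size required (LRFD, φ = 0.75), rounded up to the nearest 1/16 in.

E70XX → F_EXX = 70 ksi.
Total weld length L = 10 in.
Required throat t_e = P_u / (φ × 0.6 F_EXX × L) = 99.4 / (0.75 × 0.6 × 70 × 10) = 0.3156 in.
Required leg w = t_e / 0.707 = 0.4463 in → use 1/2 in.

w = 1/2 in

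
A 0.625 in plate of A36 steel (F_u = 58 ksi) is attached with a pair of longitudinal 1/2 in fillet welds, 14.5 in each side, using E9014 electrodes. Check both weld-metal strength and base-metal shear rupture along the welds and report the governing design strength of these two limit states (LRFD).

E90XX → F_EXX = 90 ksi.
t_e = 0.707 × 0.5 = 0.3535 in; L = 29 in.
Weld metal: φR_n = 0.75 × 0.6 × 90 × 0.3535 × 29 = 415.2 kip.
Base metal (shear rupture): φR_n = 0.75 × 0.6 × 58 × 0.625 × 29 = 473.1 kip.
Governing: weld metal.

φR_n ≈ 415 kip (weld metal governs)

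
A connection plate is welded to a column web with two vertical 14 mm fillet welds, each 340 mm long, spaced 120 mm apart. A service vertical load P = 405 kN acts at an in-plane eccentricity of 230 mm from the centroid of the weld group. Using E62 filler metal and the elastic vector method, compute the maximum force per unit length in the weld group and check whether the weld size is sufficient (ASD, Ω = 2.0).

E62XX → F_EXX = 620 MPa.
Total weld length L_w = 680 mm. Treat welds as unit-width lines.
Polar moment about centroid: J = 2[d³/12 + d(b/2)²] = 2[340³/12 + 340×60²] = 8999000 mm³.
Direct shear f_v = P/L_w = 405×10³ / 680 = 595.6 N/mm (vertical).
Torsion M = P·e = 405×10³ × 230 = 93150000 N·mm.
Critical point at (x, y) = (60, 170) from centroid. f_tx = M·y/J = 1760 N/mm; f_ty = M·x/J = 621.1 N/mm.
Resultant f_max = √[f_tx² + (f_v + f_ty)²] = √[1760² + (595.6 + 621.1)²] = 2139 N/mm.
Capacity per unit length: r_n/Ω = (1/2.0) × 0.6 × 620 × (0.707 × 14) = 1841 N/mm.
2139 > 1841 → NOT adequate.

f_max ≈ 2140 N/mm; NOT adequate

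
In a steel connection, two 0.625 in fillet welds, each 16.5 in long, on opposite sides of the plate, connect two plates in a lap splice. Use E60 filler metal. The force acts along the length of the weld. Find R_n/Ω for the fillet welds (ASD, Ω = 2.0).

E60XX → F_EXX = 60 ksi.
Effective throat t_e = 0.707 × 0.625 = 0.4419 in.
Total length L = 33 in; A_we = 0.4419 × 33 = 14.58 in².
F_nw = 0.6 F_EXX = 0.6 × 60 = 36 ksi.
R_n = 36 × 14.58 = 524.9 kip; R_n/Ω = 524.9/2.0 = 262.5 kip.

R_n/Ω ≈ 262 kip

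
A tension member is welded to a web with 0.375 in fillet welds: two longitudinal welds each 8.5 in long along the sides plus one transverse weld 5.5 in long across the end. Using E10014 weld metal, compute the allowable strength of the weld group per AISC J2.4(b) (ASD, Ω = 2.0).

E100XX → F_EXX = 100 ksi.
t_e = 0.707 × 0.375 = 0.2651 in.
R_nwl = 0.6 × 100 × 0.2651 × 17 = 270.4 kips (longitudinal, 2 welds).
R_nwt = 0.6 × 100 × 0.2651 × 5.5 = 87.49 kips (transverse, base value).
(i) R_nwl + R_nwt = 357.9 kips; (ii) 0.85 R_nwl + 1.5 R_nwt = 361.1 kips.
R_n = max = 361.1 kips [governs: (ii)]; R_n/Ω = 180.6 kips.

R_n/Ω ≈ 181 kips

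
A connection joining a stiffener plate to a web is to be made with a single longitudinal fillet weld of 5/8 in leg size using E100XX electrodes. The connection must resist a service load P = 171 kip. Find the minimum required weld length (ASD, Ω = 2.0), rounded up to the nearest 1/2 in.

E100XX → F_EXX = 100 ksi.
Throat t_e = 0.707 × 0.625 = 0.4419 in.
r_n/Ω = (0.6 × 100 × 0.4419) / 2.0 = 13.26 kip/in.
L_req = P / (r_n/Ω) = 171 / 13.26 = 12.9 in total.
Round up → use L = 13 in.

L = 13 in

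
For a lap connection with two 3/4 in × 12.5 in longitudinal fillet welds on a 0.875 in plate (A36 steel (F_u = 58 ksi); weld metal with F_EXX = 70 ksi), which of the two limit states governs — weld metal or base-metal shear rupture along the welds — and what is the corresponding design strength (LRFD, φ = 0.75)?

t_e = 0.707 × 0.75 = 0.5302 in; L = 25 in.
Weld metal: φR_n = 0.75 × 0.6 × 70 × 0.5302 × 25 = 417.6 kips.
Base metal (shear rupture): φR_n = 0.75 × 0.6 × 58 × 0.875 × 25 = 570.9 kips.
Governing: weld metal.

φR_n ≈ 418 kips (weld metal governs)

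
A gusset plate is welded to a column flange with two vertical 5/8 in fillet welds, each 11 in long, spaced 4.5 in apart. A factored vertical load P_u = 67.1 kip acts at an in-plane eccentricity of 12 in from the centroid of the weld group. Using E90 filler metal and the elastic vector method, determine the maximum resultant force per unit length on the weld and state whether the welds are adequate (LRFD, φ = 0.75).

E90XX → F_EXX = 90 ksi.
Total weld length L_w = 22 in. Treat welds as unit-width lines.
Polar moment about centroid: J = 2[d³/12 + d(b/2)²] = 2[11³/12 + 11×2.25²] = 333.2 in³.
Direct shear f_v = P/L_w = 67.1 / 22 = 3.05 kip/in (vertical).
Torsion M = P·e = 67.1 × 12 = 805.2 kip·in.
Critical point at (x, y) = (2.25, 5.5) from centroid. f_tx = M·y/J = 13.29 kip/in; f_ty = M·x/J = 5.437 kip/in.
Resultant f_max = √[f_tx² + (f_v + f_ty)²] = √[13.29² + (3.05 + 5.437)²] = 15.77 kip/in.
Capacity per unit length: φr_n = 0.75 × 0.6 × 90 × (0.707 × 0.625) = 17.9 kip/in.
15.77 ≤ 17.9 → adequate.

f_max ≈ 15.8 kip/in; adequate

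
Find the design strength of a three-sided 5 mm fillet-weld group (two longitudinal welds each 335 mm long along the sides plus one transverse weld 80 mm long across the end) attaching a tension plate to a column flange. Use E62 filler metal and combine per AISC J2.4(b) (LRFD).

φR_n ≈ 740 kN

E62XX → F_EXX = 620 MPa.
t_e = 0.707 × 5 = 3.535 mm.
R_nwl = 0.6 × 620 × 3.535 × 670 × 10⁻³ = 881.1 kN (longitudinal, 2 welds).
R_nwt = 0.6 × 620 × 3.535 × 80 × 10⁻³ = 105.2 kN (transverse, base value).
(i) R_nwl + R_nwt = 986.3 kN; (ii) 0.85 R_nwl + 1.5 R_nwt = 906.7 kN.
R_n = max = 986.3 kN [governs: (i)]; φR_n = 739.7 kN.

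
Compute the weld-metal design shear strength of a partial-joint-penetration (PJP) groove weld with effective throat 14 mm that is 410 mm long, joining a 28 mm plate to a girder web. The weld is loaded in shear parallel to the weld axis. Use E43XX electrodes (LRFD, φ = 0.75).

E43XX → F_EXX = 430 MPa.
Effective throat (given) t_e = 14 mm.
A_we = 14 × 410 = 5740 mm².
F_nw = 0.6 F_EXX = 258 MPa.
φR_n = 0.75 × 258 × 5740 × 10⁻³ = 1111 kN.

φR_n ≈ 1110 kN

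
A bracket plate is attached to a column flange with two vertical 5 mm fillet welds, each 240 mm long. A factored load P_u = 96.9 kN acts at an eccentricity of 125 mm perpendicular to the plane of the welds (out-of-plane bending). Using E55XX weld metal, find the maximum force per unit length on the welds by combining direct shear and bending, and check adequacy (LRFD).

E55XX → F_EXX = 550 MPa.
L_w = 2 × 240 = 480 mm; section modulus (unit throat) S = 2 × L²/6 = 19200 mm².
Direct shear f_v = P/L_w = 96.9×10³/480 = 201.9 N/mm.
Moment M = P × e = 96.9×10³ × 125 = 12112000 N·mm; bending f_b = M/S = 630.9 N/mm.
f_max = √(f_v² + f_b²) = √(201.9² + 630.9²) = 662.4 N/mm.
φr_n = 0.75 × 0.6 × 550 × (0.707 × 5) = 874.9 N/mm → adequate.

f_max ≈ 662 N/mm; adequate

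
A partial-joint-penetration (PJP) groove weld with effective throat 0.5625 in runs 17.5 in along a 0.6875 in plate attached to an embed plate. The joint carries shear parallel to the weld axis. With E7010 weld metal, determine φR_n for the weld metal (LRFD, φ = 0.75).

E70XX → F_EXX = 70 ksi.
Effective throat (given) t_e = 0.5625 in.
A_we = 0.5625 × 17.5 = 9.844 in².
F_nw = 0.6 F_EXX = 42 ksi.
φR_n = 0.75 × 42 × 9.844 = 310.1 kip.

φR_n ≈ 310 kip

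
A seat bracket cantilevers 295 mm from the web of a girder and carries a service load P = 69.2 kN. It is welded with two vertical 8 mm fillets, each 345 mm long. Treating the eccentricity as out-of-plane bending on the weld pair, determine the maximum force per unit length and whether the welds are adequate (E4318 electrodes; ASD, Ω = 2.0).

E43XX → F_EXX = 430 MPa.
L_w = 2 × 345 = 690 mm; section modulus (unit throat) S = 2 × L²/6 = 39680 mm².
Direct shear f_v = P/L_w = 69.2×10³/690 = 100.3 N/mm.
Moment M = P × e = 69.2×10³ × 295 = 20414000 N·mm; bending f_b = M/S = 514.5 N/mm.
f_max = √(f_v² + f_b²) = √(100.3² + 514.5²) = 524.2 N/mm.
r_n/Ω = (1/2.0) × 0.6 × 430 × (0.707 × 8) = 729.6 N/mm → adequate.

f_max ≈ 524 N/mm; adequate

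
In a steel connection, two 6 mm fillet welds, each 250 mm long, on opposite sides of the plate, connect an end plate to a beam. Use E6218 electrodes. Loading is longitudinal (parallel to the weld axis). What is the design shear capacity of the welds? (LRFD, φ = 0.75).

E62XX → F_EXX = 620 MPa.
Effective throat t_e = 0.707 × 6 = 4.242 mm.
Total length L = 500 mm; A_we = 4.242 × 500 = 2121 mm².
F_nw = 0.6 F_EXX = 0.6 × 620 = 372 MPa.
φR_n = 0.75 × 372 × 2121 × 10⁻³ = 591.8 kN.

φR_n ≈ 592 kN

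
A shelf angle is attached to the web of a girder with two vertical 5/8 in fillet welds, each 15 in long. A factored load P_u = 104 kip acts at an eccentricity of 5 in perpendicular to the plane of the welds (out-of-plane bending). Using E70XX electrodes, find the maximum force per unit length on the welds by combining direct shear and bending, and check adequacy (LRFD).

E70XX → F_EXX = 70 ksi.
L_w = 2 × 15 = 30 in; section modulus (unit throat) S = 2 × L²/6 = 75 in².
Direct shear f_v = P/L_w = 104/30 = 3.467 kip/in.
Moment M = P × e = 104 × 5 = 520 kip·in; bending f_b = M/S = 6.933 kip/in.
f_max = √(f_v² + f_b²) = √(3.467² + 6.933²) = 7.752 kip/in.
φr_n = 0.75 × 0.6 × 70 × (0.707 × 0.625) = 13.92 kip/in → adequate.

f_max ≈ 7.75 kip/in; adequate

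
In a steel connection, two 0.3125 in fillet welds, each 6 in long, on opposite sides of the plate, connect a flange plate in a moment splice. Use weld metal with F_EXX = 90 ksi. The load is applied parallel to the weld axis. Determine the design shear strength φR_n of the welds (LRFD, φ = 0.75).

φR_n ≈ 107 kip

Effective throat t_e = 0.707 × 0.3125 = 0.2209 in.
Total length L = 12 in; A_we = 0.2209 × 12 = 2.651 in².
F_nw = 0.6 F_EXX = 0.6 × 90 = 54 ksi.
φR_n = 0.75 × 54 × 2.651 = 107.4 kip.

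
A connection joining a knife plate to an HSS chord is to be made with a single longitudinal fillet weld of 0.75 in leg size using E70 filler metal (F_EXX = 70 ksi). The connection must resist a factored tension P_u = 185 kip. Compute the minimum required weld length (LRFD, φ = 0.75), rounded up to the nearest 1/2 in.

Throat t_e = 0.707 × 0.75 = 0.5302 in.
φr_n = 0.75 × 0.6 × 70 × 0.5302 = 16.7 kip/in.
L_req = P_u / φr_n = 185 / 16.7 = 11.08 in total.
Round up → use L = 11.5 in.

L = 11.5 in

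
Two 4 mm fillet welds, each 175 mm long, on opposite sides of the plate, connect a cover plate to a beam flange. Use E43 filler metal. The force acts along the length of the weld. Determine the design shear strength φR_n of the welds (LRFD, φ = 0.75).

φR_n ≈ 192 kN

E43XX → F_EXX = 430 MPa.
Effective throat t_e = 0.707 × 4 = 2.828 mm.
Total length L = 350 mm; A_we = 2.828 × 350 = 989.8 mm².
F_nw = 0.6 F_EXX = 0.6 × 430 = 258 MPa.
φR_n = 0.75 × 258 × 989.8 × 10⁻³ = 191.5 kN.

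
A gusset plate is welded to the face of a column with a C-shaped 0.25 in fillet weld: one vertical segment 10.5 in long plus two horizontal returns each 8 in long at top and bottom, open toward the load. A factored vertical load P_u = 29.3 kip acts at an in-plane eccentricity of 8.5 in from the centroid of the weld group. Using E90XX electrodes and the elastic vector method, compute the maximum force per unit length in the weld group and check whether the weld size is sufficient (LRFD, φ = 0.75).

f_max ≈ 3.52 kip/in; adequate

E90XX → F_EXX = 90 ksi.
Total weld length L_w = 26.5 in. Treat welds as unit-width lines.
Centroid: x̄ = 2×8×4 / 26.5 = 2.415 in from the vertical weld.
Polar moment about centroid: J = I_x + I_y = [10.5³/12 + 2×8×5.25²] + [10.5×2.415² + 2(8³/12 + 8×1.585²)] = 724.2 in³.
Direct shear f_v = P/L_w = 29.3 / 26.5 = 1.106 kip/in (vertical).
Torsion M = P·e = 29.3 × 8.5 = 249.05 kip·in.
Critical point at (x, y) = (5.585, 5.25) from centroid. f_tx = M·y/J = 1.805 kip/in; f_ty = M·x/J = 1.921 kip/in.
Resultant f_max = √[f_tx² + (f_v + f_ty)²] = √[1.805² + (1.106 + 1.921)²] = 3.524 kip/in.
Capacity per unit length: φr_n = 0.75 × 0.6 × 90 × (0.707 × 0.25) = 7.158 kip/in.
3.524 ≤ 7.158 → adequate.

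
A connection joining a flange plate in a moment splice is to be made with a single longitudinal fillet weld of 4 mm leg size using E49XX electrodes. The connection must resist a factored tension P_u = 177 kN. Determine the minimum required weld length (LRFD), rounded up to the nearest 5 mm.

E49XX → F_EXX = 490 MPa.
Throat t_e = 0.707 × 4 = 2.828 mm.
φr_n = 0.75 × 0.6 × 490 × 2.828 × 10⁻³ = 0.6236 kN/mm.
L_req = P_u / φr_n = 177 / 0.6236 = 283.8 mm total.
Round up → use L = 285 mm.

L = 285 mm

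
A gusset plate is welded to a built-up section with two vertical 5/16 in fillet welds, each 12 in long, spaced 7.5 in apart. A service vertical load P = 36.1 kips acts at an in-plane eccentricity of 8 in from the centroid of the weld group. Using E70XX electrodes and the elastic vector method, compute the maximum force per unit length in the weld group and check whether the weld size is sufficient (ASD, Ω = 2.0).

f_max ≈ 4.26 kip/in; adequate

E70XX → F_EXX = 70 ksi.
Total weld length L_w = 24 in. Treat welds as unit-width lines.
Polar moment about centroid: J = 2[d³/12 + d(b/2)²] = 2[12³/12 + 12×3.75²] = 625.5 in³.
Direct shear f_v = P/L_w = 36.1 / 24 = 1.504 kip/in (vertical).
Torsion M = P·e = 36.1 × 8 = 288.8 kip·in.
Critical point at (x, y) = (3.75, 6) from centroid. f_tx = M·y/J = 2.77 kip/in; f_ty = M·x/J = 1.731 kip/in.
Resultant f_max = √[f_tx² + (f_v + f_ty)²] = √[2.77² + (1.504 + 1.731)²] = 4.26 kip/in.
Capacity per unit length: r_n/Ω = (1/2.0) × 0.6 × 70 × (0.707 × 0.3125) = 4.64 kip/in.
4.26 ≤ 4.64 → adequate.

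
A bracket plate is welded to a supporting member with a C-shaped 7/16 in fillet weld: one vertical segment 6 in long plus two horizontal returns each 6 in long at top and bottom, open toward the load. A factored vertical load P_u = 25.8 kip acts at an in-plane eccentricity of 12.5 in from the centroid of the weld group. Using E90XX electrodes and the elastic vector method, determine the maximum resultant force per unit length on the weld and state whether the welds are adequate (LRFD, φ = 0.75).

E90XX → F_EXX = 90 ksi.
Total weld length L_w = 18 in. Treat welds as unit-width lines.
Centroid: x̄ = 2×6×3 / 18 = 2 in from the vertical weld.
Polar moment about centroid: J = I_x + I_y = [6³/12 + 2×6×3²] + [6×2² + 2(6³/12 + 6×1²)] = 198 in³.
Direct shear f_v = P/L_w = 25.8 / 18 = 1.433 kip/in (vertical).
Torsion M = P·e = 25.8 × 12.5 = 322.5 kip·in.
Critical point at (x, y) = (4, 3) from centroid. f_tx = M·y/J = 4.886 kip/in; f_ty = M·x/J = 6.515 kip/in.
Resultant f_max = √[f_tx² + (f_v + f_ty)²] = √[4.886² + (1.433 + 6.515)²] = 9.33 kip/in.
Capacity per unit length: φr_n = 0.75 × 0.6 × 90 × (0.707 × 0.4375) = 12.53 kip/in.
9.33 ≤ 12.53 → adequate.

f_max ≈ 9.33 kip/in; adequate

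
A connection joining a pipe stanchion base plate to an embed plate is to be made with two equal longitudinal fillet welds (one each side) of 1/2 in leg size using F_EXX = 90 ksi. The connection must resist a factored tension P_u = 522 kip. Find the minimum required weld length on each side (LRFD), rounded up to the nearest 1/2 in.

L = 18.5 in on each side

Throat t_e = 0.707 × 0.5 = 0.3535 in.
φr_n = 0.75 × 0.6 × 90 × 0.3535 = 14.32 kip/in.
L_req = P_u / φr_n = 522 / 14.32 = 36.46 in total.
Per side: 36.46 / 2 = 18.23 in.
Round up → use L = 18.5 in on each side.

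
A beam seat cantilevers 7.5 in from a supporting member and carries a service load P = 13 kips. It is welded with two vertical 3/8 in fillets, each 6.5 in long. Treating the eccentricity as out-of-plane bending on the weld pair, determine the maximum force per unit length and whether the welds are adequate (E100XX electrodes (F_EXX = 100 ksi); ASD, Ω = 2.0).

L_w = 2 × 6.5 = 13 in; section modulus (unit throat) S = 2 × L²/6 = 14.08 in².
Direct shear f_v = P/L_w = 13/13 = 1 kip/in.
Moment M = P × e = 13 × 7.5 = 97.5 kip·in; bending f_b = M/S = 6.923 kip/in.
f_max = √(f_v² + f_b²) = √(1² + 6.923²) = 6.995 kip/in.
r_n/Ω = (1/2.0) × 0.6 × 100 × (0.707 × 0.375) = 7.954 kip/in → adequate.

f_max ≈ 6.99 kip/in; adequate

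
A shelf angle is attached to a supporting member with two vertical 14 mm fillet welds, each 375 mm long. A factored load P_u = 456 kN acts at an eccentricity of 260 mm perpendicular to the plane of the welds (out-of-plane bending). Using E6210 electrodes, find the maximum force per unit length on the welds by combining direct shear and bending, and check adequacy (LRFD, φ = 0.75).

E62XX → F_EXX = 620 MPa.
L_w = 2 × 375 = 750 mm; section modulus (unit throat) S = 2 × L²/6 = 46880 mm².
Direct shear f_v = P/L_w = 456×10³/750 = 608 N/mm.
Moment M = P × e = 456×10³ × 260 = 118560000 N·mm; bending f_b = M/S = 2529 N/mm.
f_max = √(f_v² + f_b²) = √(608² + 2529²) = 2601 N/mm.
φr_n = 0.75 × 0.6 × 620 × (0.707 × 14) = 2762 N/mm → adequate.

f_max ≈ 2600 N/mm; adequate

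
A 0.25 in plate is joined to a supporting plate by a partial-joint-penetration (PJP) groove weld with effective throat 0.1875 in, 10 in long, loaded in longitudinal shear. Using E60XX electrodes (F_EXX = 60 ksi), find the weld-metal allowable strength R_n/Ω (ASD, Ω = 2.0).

Effective throat (given) t_e = 0.1875 in.
A_we = 0.1875 × 10 = 1.875 in².
F_nw = 0.6 F_EXX = 36 ksi.
R_n/Ω = (36 × 1.875) / 2.0 = 33.75 kip.

R_n/Ω ≈ 33.8 kip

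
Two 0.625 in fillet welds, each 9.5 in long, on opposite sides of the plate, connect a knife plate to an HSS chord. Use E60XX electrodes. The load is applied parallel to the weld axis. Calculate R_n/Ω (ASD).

E60XX → F_EXX = 60 ksi.
Effective throat t_e = 0.707 × 0.625 = 0.4419 in.
Total length L = 19 in; A_we = 0.4419 × 19 = 8.396 in².
F_nw = 0.6 F_EXX = 0.6 × 60 = 36 ksi.
R_n = 36 × 8.396 = 302.2 kip; R_n/Ω = 302.2/2.0 = 151.1 kip.

R_n/Ω ≈ 151 kip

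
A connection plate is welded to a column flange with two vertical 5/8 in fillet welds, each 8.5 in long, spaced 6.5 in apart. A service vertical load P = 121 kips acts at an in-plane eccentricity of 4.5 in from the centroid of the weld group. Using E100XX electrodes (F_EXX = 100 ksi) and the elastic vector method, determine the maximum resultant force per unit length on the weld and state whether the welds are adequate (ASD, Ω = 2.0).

Total weld length L_w = 17 in. Treat welds as unit-width lines.
Polar moment about centroid: J = 2[d³/12 + d(b/2)²] = 2[8.5³/12 + 8.5×3.25²] = 281.9 in³.
Direct shear f_v = P/L_w = 121 / 17 = 7.118 kip/in (vertical).
Torsion M = P·e = 121 × 4.5 = 544.5 kip·in.
Critical point at (x, y) = (3.25, 4.25) from centroid. f_tx = M·y/J = 8.209 kip/in; f_ty = M·x/J = 6.277 kip/in.
Resultant f_max = √[f_tx² + (f_v + f_ty)²] = √[8.209² + (7.118 + 6.277)²] = 15.71 kip/in.
Capacity per unit length: r_n/Ω = (1/2.0) × 0.6 × 100 × (0.707 × 0.625) = 13.26 kip/in.
15.71 > 13.26 → NOT adequate.

f_max ≈ 15.7 kip/in; NOT adequate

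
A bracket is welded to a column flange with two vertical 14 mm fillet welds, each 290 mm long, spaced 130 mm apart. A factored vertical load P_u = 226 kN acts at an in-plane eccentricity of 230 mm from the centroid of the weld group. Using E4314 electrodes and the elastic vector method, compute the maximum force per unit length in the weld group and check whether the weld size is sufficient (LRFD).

f_max ≈ 1470 N/mm; adequate

E43XX → F_EXX = 430 MPa.
Total weld length L_w = 580 mm. Treat welds as unit-width lines.
Polar moment about centroid: J = 2[d³/12 + d(b/2)²] = 2[290³/12 + 290×65²] = 6515000 mm³.
Direct shear f_v = P/L_w = 226×10³ / 580 = 389.7 N/mm (vertical).
Torsion M = P·e = 226×10³ × 230 = 51980000 N·mm.
Critical point at (x, y) = (65, 145) from centroid. f_tx = M·y/J = 1157 N/mm; f_ty = M·x/J = 518.6 N/mm.
Resultant f_max = √[f_tx² + (f_v + f_ty)²] = √[1157² + (389.7 + 518.6)²] = 1471 N/mm.
Capacity per unit length: φr_n = 0.75 × 0.6 × 430 × (0.707 × 14) = 1915 N/mm.
1471 ≤ 1915 → adequate.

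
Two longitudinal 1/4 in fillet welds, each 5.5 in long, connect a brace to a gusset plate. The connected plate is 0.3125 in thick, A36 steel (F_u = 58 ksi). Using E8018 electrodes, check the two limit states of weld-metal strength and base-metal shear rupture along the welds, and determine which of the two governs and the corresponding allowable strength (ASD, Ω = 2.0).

R_n/Ω ≈ 46.7 kips (weld metal governs)

E80XX → F_EXX = 80 ksi.
t_e = 0.707 × 0.25 = 0.1767 in; L = 11 in.
Weld metal: R_n/Ω = (1/2.0) × 0.6 × 80 × 0.1767 × 11 = 46.66 kips.
Base metal (shear rupture): R_n/Ω = (1/2.0) × 0.6 × 58 × 0.3125 × 11 = 59.81 kips.
Governing: weld metal.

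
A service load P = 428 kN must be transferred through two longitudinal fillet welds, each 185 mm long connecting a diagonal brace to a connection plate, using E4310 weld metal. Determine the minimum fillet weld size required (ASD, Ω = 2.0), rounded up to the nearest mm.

w = 13 mm

E43XX → F_EXX = 430 MPa.
Total weld length L = 370 mm.
Required throat t_e = P × Ω / (0.6 F_EXX × L) = 428 × 2.0 / (0.6 × 430 × 370 × 10⁻³) = 8.967 mm.
Required leg w = t_e / 0.707 = 12.68 mm → use 13 mm.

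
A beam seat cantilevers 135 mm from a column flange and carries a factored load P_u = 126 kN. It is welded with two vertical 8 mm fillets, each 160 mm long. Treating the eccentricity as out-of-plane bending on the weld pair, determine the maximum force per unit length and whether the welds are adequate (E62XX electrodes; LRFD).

E62XX → F_EXX = 620 MPa.
L_w = 2 × 160 = 320 mm; section modulus (unit throat) S = 2 × L²/6 = 8533 mm².
Direct shear f_v = P/L_w = 126×10³/320 = 393.8 N/mm.
Moment M = P × e = 126×10³ × 135 = 17010000 N·mm; bending f_b = M/S = 1993 N/mm.
f_max = √(f_v² + f_b²) = √(393.8² + 1993²) = 2032 N/mm.
φr_n = 0.75 × 0.6 × 620 × (0.707 × 8) = 1578 N/mm → NOT adequate.

f_max ≈ 2030 N/mm; NOT adequate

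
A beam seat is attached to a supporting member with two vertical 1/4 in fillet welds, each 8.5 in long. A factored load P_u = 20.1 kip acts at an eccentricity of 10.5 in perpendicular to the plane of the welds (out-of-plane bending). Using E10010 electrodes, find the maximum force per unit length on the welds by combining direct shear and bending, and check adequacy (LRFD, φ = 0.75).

f_max ≈ 8.84 kip/in; NOT adequate

E100XX → F_EXX = 100 ksi.
L_w = 2 × 8.5 = 17 in; section modulus (unit throat) S = 2 × L²/6 = 24.08 in².
Direct shear f_v = P/L_w = 20.1/17 = 1.182 kip/in.
Moment M = P × e = 20.1 × 10.5 = 211.05 kip·in; bending f_b = M/S = 8.763 kip/in.
f_max = √(f_v² + f_b²) = √(1.182² + 8.763²) = 8.843 kip/in.
φr_n = 0.75 × 0.6 × 100 × (0.707 × 0.25) = 7.954 kip/in → NOT adequate.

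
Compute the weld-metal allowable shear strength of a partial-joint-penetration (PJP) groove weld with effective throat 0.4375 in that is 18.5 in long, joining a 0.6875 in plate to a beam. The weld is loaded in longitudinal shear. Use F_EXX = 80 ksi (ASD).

R_n/Ω ≈ 194 kips

Effective throat (given) t_e = 0.4375 in.
A_we = 0.4375 × 18.5 = 8.094 in².
F_nw = 0.6 F_EXX = 48 ksi.
R_n/Ω = (48 × 8.094) / 2.0 = 194.2 kips.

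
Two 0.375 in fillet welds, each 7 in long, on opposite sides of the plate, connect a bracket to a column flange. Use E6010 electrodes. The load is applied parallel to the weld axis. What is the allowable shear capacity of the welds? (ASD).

R_n/Ω ≈ 66.8 kip

E60XX → F_EXX = 60 ksi.
Effective throat t_e = 0.707 × 0.375 = 0.2651 in.
Total length L = 14 in; A_we = 0.2651 × 14 = 3.712 in².
F_nw = 0.6 F_EXX = 0.6 × 60 = 36 ksi.
R_n = 36 × 3.712 = 133.6 kip; R_n/Ω = 133.6/2.0 = 66.81 kip.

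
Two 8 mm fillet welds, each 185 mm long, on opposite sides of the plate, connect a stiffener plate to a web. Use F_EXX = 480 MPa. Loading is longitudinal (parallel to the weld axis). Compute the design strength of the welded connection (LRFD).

φR_n ≈ 452 kN

Effective throat t_e = 0.707 × 8 = 5.656 mm.
Total length L = 370 mm; A_we = 5.656 × 370 = 2093 mm².
F_nw = 0.6 F_EXX = 0.6 × 480 = 288 MPa.
φR_n = 0.75 × 288 × 2093 × 10⁻³ = 452 kN.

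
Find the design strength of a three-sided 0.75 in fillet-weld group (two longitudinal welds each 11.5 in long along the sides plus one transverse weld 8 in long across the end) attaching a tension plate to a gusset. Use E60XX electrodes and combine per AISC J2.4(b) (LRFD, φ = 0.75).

E60XX → F_EXX = 60 ksi.
t_e = 0.707 × 0.75 = 0.5302 in.
R_nwl = 0.6 × 60 × 0.5302 × 23 = 439 kip (longitudinal, 2 welds).
R_nwt = 0.6 × 60 × 0.5302 × 8 = 152.7 kip (transverse, base value).
(i) R_nwl + R_nwt = 591.8 kip; (ii) 0.85 R_nwl + 1.5 R_nwt = 602.3 kip.
R_n = max = 602.3 kip [governs: (ii)]; φR_n = 451.7 kip.

φR_n ≈ 452 kip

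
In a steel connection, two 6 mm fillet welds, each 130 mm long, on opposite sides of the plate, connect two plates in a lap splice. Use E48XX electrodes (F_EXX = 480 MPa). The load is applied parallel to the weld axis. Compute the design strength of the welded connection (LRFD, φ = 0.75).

Effective throat t_e = 0.707 × 6 = 4.242 mm.
Total length L = 260 mm; A_we = 4.242 × 260 = 1103 mm².
F_nw = 0.6 F_EXX = 0.6 × 480 = 288 MPa.
φR_n = 0.75 × 288 × 1103 × 10⁻³ = 238.2 kN.

φR_n ≈ 238 kN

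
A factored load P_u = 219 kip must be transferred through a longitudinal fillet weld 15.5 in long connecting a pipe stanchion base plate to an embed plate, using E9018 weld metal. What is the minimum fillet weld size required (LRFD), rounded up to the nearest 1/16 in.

w = 1/2 in

E90XX → F_EXX = 90 ksi.
Total weld length L = 15.5 in.
Required throat t_e = P_u / (φ × 0.6 F_EXX × L) = 219 / (0.75 × 0.6 × 90 × 15.5) = 0.3489 in.
Required leg w = t_e / 0.707 = 0.4934 in → use 1/2 in.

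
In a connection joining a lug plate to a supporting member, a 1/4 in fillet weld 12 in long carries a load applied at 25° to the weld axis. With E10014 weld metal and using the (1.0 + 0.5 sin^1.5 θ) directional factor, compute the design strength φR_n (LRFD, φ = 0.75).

E100XX → F_EXX = 100 ksi.
t_e = 0.707 × 0.25 = 0.1767 in; A_we = 0.1767 × 12 = 2.121 in².
Directional factor: 1.0 + 0.5 sin^1.5(25°) = 1.137.
F_nw = 0.6 × 100 × 1.137 = 68.24 ksi.
φR_n = 0.75 × 68.24 × 2.121 = 108.6 kip.

φR_n ≈ 109 kip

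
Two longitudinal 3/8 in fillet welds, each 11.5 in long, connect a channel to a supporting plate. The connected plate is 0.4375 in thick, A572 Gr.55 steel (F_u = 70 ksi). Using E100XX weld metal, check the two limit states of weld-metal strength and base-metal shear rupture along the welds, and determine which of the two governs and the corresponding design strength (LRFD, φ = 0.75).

φR_n ≈ 274 kips (weld metal governs)

E100XX → F_EXX = 100 ksi.
t_e = 0.707 × 0.375 = 0.2651 in; L = 23 in.
Weld metal: φR_n = 0.75 × 0.6 × 100 × 0.2651 × 23 = 274.4 kips.
Base metal (shear rupture): φR_n = 0.75 × 0.6 × 70 × 0.4375 × 23 = 317 kips.
Governing: weld metal.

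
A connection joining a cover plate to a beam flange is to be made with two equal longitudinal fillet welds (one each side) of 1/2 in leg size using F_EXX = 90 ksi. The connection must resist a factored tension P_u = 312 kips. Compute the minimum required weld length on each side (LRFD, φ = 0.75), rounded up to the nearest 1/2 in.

Throat t_e = 0.707 × 0.5 = 0.3535 in.
φr_n = 0.75 × 0.6 × 90 × 0.3535 = 14.32 kips/in.
L_req = P_u / φr_n = 312 / 14.32 = 21.79 in total.
Per side: 21.79 / 2 = 10.9 in.
Round up → use L = 11 in on each side.

L = 11 in on each side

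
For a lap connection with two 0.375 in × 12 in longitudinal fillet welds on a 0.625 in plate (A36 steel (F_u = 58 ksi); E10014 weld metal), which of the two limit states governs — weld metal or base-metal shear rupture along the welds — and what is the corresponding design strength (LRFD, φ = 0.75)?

φR_n ≈ 286 kips (weld metal governs)

E100XX → F_EXX = 100 ksi.
t_e = 0.707 × 0.375 = 0.2651 in; L = 24 in.
Weld metal: φR_n = 0.75 × 0.6 × 100 × 0.2651 × 24 = 286.3 kips.
Base metal (shear rupture): φR_n = 0.75 × 0.6 × 58 × 0.625 × 24 = 391.5 kips.
Governing: weld metal.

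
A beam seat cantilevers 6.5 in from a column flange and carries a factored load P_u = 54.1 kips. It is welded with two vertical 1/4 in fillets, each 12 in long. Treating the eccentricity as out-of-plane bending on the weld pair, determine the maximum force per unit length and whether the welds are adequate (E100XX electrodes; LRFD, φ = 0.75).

E100XX → F_EXX = 100 ksi.
L_w = 2 × 12 = 24 in; section modulus (unit throat) S = 2 × L²/6 = 48 in².
Direct shear f_v = P/L_w = 54.1/24 = 2.254 kip/in.
Moment M = P × e = 54.1 × 6.5 = 351.65 kip·in; bending f_b = M/S = 7.326 kip/in.
f_max = √(f_v² + f_b²) = √(2.254² + 7.326²) = 7.665 kip/in.
φr_n = 0.75 × 0.6 × 100 × (0.707 × 0.25) = 7.954 kip/in → adequate.

f_max ≈ 7.66 kip/in; adequate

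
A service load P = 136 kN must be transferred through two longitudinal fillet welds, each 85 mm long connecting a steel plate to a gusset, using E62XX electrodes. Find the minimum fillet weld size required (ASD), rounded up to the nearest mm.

w = 7 mm

E62XX → F_EXX = 620 MPa.
Total weld length L = 170 mm.
Required throat t_e = P × Ω / (0.6 F_EXX × L) = 136 × 2.0 / (0.6 × 620 × 170 × 10⁻³) = 4.301 mm.
Required leg w = t_e / 0.707 = 6.084 mm → use 7 mm.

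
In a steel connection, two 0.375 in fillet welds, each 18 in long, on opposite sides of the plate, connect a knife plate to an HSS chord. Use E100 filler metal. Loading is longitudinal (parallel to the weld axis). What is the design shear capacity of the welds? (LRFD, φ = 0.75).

φR_n ≈ 430 kips

E100XX → F_EXX = 100 ksi.
Effective throat t_e = 0.707 × 0.375 = 0.2651 in.
Total length L = 36 in; A_we = 0.2651 × 36 = 9.544 in².
F_nw = 0.6 F_EXX = 0.6 × 100 = 60 ksi.
φR_n = 0.75 × 60 × 9.544 = 429.5 kips.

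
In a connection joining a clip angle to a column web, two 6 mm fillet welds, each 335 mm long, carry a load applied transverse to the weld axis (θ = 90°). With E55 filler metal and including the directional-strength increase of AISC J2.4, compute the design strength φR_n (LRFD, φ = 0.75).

E55XX → F_EXX = 550 MPa.
t_e = 0.707 × 6 = 4.242 mm; A_we = 4.242 × 670 = 2842 mm².
Directional factor: 1.0 + 0.5 sin^1.5(90°) = 1.5.
F_nw = 0.6 × 550 × 1.5 = 495 MPa.
φR_n = 0.75 × 495 × 2842 × 10⁻³ = 1055 kN.

φR_n ≈ 1060 kN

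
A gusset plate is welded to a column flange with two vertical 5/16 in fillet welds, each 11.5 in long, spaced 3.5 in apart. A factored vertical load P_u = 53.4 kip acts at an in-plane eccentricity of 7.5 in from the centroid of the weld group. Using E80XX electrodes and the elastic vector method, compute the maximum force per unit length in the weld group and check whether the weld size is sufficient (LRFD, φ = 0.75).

f_max ≈ 8.41 kip/in; NOT adequate

E80XX → F_EXX = 80 ksi.
Total weld length L_w = 23 in. Treat welds as unit-width lines.
Polar moment about centroid: J = 2[d³/12 + d(b/2)²] = 2[11.5³/12 + 11.5×1.75²] = 323.9 in³.
Direct shear f_v = P/L_w = 53.4 / 23 = 2.322 kip/in (vertical).
Torsion M = P·e = 53.4 × 7.5 = 400.5 kip·in.
Critical point at (x, y) = (1.75, 5.75) from centroid. f_tx = M·y/J = 7.109 kip/in; f_ty = M·x/J = 2.164 kip/in.
Resultant f_max = √[f_tx² + (f_v + f_ty)²] = √[7.109² + (2.322 + 2.164)²] = 8.406 kip/in.
Capacity per unit length: φr_n = 0.75 × 0.6 × 80 × (0.707 × 0.3125) = 7.954 kip/in.
8.406 > 7.954 → NOT adequate.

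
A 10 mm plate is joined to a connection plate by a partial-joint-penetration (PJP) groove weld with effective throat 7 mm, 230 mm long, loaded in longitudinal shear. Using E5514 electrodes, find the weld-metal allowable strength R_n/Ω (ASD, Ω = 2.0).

R_n/Ω ≈ 266 kN

E55XX → F_EXX = 550 MPa.
Effective throat (given) t_e = 7 mm.
A_we = 7 × 230 = 1610 mm².
F_nw = 0.6 F_EXX = 330 MPa.
R_n/Ω = (330 × 1610) / 2.0 × 10⁻³ = 265.6 kN.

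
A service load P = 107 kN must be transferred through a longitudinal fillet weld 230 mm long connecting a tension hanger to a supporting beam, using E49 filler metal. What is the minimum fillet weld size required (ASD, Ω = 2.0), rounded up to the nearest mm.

w = 5 mm

E49XX → F_EXX = 490 MPa.
Total weld length L = 230 mm.
Required throat t_e = P × Ω / (0.6 F_EXX × L) = 107 × 2.0 / (0.6 × 490 × 230 × 10⁻³) = 3.165 mm.
Required leg w = t_e / 0.707 = 4.476 mm → use 5 mm.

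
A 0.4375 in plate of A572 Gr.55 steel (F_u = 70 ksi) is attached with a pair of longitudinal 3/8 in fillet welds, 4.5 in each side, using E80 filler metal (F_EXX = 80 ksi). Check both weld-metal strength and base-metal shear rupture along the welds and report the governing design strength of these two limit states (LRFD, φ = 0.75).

t_e = 0.707 × 0.375 = 0.2651 in; L = 9 in.
Weld metal: φR_n = 0.75 × 0.6 × 80 × 0.2651 × 9 = 85.9 kips.
Base metal (shear rupture): φR_n = 0.75 × 0.6 × 70 × 0.4375 × 9 = 124 kips.
Governing: weld metal.

φR_n ≈ 85.9 kips (weld metal governs)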